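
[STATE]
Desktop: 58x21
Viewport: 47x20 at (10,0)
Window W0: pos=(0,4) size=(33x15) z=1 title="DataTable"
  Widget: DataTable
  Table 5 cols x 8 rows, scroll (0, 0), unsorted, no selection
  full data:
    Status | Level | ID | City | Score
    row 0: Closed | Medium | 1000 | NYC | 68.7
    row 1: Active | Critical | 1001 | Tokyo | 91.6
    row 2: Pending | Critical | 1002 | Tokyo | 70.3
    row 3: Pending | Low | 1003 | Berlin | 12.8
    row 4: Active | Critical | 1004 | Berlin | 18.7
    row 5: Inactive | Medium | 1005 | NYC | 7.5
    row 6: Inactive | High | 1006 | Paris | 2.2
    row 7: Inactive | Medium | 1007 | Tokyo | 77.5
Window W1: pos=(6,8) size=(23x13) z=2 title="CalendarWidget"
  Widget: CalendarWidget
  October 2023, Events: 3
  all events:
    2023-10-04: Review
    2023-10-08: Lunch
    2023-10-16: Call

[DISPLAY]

                                               
                                               
                                               
                                               
━━━━━━━━━━━━━━━━━━━━━━┓                        
e                     ┃                        
──────────────────────┨                        
Level   │ID  │City  │S┃                        
━━━━━━━━━━━━━━━━━━┓─┼─┃                        
lendarWidget      ┃ │6┃                        
──────────────────┨ │9┃                        
  October 2023    ┃ │7┃                        
Tu We Th Fr Sa Su ┃n│1┃                        
                1 ┃n│1┃                        
 3  4*  5  6  7  8┃ │7┃                        
10 11 12 13 14 15 ┃ │2┃                        
 17 18 19 20 21 22┃ │7┃                        
24 25 26 27 28 29 ┃   ┃                        
31                ┃━━━┛                        
                  ┃                            


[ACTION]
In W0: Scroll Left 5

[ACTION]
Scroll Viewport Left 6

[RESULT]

                                               
                                               
                                               
                                               
━━━━━━━━━━━━━━━━━━━━━━━━━━━━┓                  
taTable                     ┃                  
────────────────────────────┨                  
tus  │Level   │ID  │City  │S┃                  
──┏━━━━━━━━━━━━━━━━━━━━━┓─┼─┃                  
se┃ CalendarWidget      ┃ │6┃                  
iv┠─────────────────────┨ │9┃                  
di┃     October 2023    ┃ │7┃                  
di┃Mo Tu We Th Fr Sa Su ┃n│1┃                  
iv┃                   1 ┃n│1┃                  
ct┃ 2  3  4*  5  6  7  8┃ │7┃                  
ct┃ 9 10 11 12 13 14 15 ┃ │2┃                  
ct┃16* 17 18 19 20 21 22┃ │7┃                  
  ┃23 24 25 26 27 28 29 ┃   ┃                  
━━┃30 31                ┃━━━┛                  
  ┃                     ┃                      


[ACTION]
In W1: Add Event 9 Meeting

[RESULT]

                                               
                                               
                                               
                                               
━━━━━━━━━━━━━━━━━━━━━━━━━━━━┓                  
taTable                     ┃                  
────────────────────────────┨                  
tus  │Level   │ID  │City  │S┃                  
──┏━━━━━━━━━━━━━━━━━━━━━┓─┼─┃                  
se┃ CalendarWidget      ┃ │6┃                  
iv┠─────────────────────┨ │9┃                  
di┃     October 2023    ┃ │7┃                  
di┃Mo Tu We Th Fr Sa Su ┃n│1┃                  
iv┃                   1 ┃n│1┃                  
ct┃ 2  3  4*  5  6  7  8┃ │7┃                  
ct┃ 9* 10 11 12 13 14 15┃ │2┃                  
ct┃16* 17 18 19 20 21 22┃ │7┃                  
  ┃23 24 25 26 27 28 29 ┃   ┃                  
━━┃30 31                ┃━━━┛                  
  ┃                     ┃                      


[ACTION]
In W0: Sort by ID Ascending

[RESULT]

                                               
                                               
                                               
                                               
━━━━━━━━━━━━━━━━━━━━━━━━━━━━┓                  
taTable                     ┃                  
────────────────────────────┨                  
tus  │Level   │ID ▲│City  │S┃                  
──┏━━━━━━━━━━━━━━━━━━━━━┓─┼─┃                  
se┃ CalendarWidget      ┃ │6┃                  
iv┠─────────────────────┨ │9┃                  
di┃     October 2023    ┃ │7┃                  
di┃Mo Tu We Th Fr Sa Su ┃n│1┃                  
iv┃                   1 ┃n│1┃                  
ct┃ 2  3  4*  5  6  7  8┃ │7┃                  
ct┃ 9* 10 11 12 13 14 15┃ │2┃                  
ct┃16* 17 18 19 20 21 22┃ │7┃                  
  ┃23 24 25 26 27 28 29 ┃   ┃                  
━━┃30 31                ┃━━━┛                  
  ┃                     ┃                      


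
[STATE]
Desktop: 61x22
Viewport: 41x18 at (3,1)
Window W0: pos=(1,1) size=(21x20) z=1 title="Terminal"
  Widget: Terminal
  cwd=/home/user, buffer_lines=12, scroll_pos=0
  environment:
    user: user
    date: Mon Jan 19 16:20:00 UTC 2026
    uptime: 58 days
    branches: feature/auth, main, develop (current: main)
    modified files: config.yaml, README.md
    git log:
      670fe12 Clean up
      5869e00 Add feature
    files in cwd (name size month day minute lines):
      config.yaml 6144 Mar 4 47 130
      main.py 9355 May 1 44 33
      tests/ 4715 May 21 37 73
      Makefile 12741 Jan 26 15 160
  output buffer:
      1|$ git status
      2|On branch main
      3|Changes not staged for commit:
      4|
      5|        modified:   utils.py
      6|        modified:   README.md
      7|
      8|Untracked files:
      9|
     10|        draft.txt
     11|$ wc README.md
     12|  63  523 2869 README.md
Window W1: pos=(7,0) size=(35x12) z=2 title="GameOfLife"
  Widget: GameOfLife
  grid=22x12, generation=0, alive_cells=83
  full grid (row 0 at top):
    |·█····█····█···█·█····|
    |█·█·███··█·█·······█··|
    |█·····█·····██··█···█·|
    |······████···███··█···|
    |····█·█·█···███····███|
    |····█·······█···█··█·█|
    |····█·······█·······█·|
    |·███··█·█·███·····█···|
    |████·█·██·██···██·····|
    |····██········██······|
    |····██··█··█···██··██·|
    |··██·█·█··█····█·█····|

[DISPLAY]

━━━━┃ GameOfLife                      ┃  
Term┠─────────────────────────────────┨  
────┃Gen: 0                           ┃  
 git┃█·····█·····██··█···█·           ┃  
n br┃······████···███··█···           ┃  
hang┃····█·█·█···███····███           ┃  
    ┃····█·······█···█··█·█           ┃  
    ┃····█·······█·······█·           ┃  
    ┃·███··█·█·███·····█···           ┃  
    ┃████·█·██·██···██·····           ┃  
ntra┗━━━━━━━━━━━━━━━━━━━━━━━━━━━━━━━━━┛  
                  ┃                      
       draft.txt  ┃                      
 wc README.md     ┃                      
 63  523 2869 READ┃                      
 █                ┃                      
                  ┃                      
                  ┃                      


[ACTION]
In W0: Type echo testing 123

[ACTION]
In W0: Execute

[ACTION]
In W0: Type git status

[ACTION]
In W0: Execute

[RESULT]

━━━━┃ GameOfLife                      ┃  
Term┠─────────────────────────────────┨  
────┃Gen: 0                           ┃  
    ┃█·····█·····██··█···█·           ┃  
    ┃······████···███··█···           ┃  
ntra┃····█·█·█···███····███           ┃  
    ┃····█·······█···█··█·█           ┃  
    ┃····█·······█·······█·           ┃  
 wc ┃·███··█·█·███·····█···           ┃  
 63 ┃████·█·██·██···██·····           ┃  
 ech┗━━━━━━━━━━━━━━━━━━━━━━━━━━━━━━━━━┛  
esting 123        ┃                      
 git status       ┃                      
n branch main     ┃                      
hanges not staged ┃                      
                  ┃                      
       modified:  ┃                      
       modified:  ┃                      


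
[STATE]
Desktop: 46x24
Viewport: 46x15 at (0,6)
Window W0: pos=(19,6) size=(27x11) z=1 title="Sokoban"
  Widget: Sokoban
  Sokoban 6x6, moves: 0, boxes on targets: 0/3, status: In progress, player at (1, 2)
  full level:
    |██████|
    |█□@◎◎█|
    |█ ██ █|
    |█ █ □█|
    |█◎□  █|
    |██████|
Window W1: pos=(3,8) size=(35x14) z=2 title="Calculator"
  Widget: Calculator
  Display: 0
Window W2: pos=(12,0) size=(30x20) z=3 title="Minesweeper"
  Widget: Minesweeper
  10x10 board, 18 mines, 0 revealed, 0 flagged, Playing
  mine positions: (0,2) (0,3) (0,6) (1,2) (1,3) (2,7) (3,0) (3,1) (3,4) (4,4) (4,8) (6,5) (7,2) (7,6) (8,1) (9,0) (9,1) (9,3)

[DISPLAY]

            ┃■■■■■■■■■■                  ┃━━━┓
            ┃■■■■■■■■■■                  ┃   ┃
   ┏━━━━━━━━┃■■■■■■■■■■                  ┃───┨
   ┃ Calcula┃■■■■■■■■■■                  ┃   ┃
   ┠────────┃■■■■■■■■■■                  ┃   ┃
   ┃        ┃■■■■■■■■■■                  ┃   ┃
   ┃┌───┬───┃■■■■■■■■■■                  ┃   ┃
   ┃│ 7 │ 8 ┃                            ┃   ┃
   ┃├───┼───┃                            ┃   ┃
   ┃│ 4 │ 5 ┃                            ┃   ┃
   ┃├───┼───┃                            ┃━━━┛
   ┃│ 1 │ 2 ┃                            ┃    
   ┃├───┼───┃                            ┃    
   ┃│ 0 │ . ┗━━━━━━━━━━━━━━━━━━━━━━━━━━━━┛    
   ┃└───┴───┴───┴───┘                ┃        


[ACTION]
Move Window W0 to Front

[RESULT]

            ┃■■■■■■┏━━━━━━━━━━━━━━━━━━━━━━━━━┓
            ┃■■■■■■┃ Sokoban                 ┃
   ┏━━━━━━━━┃■■■■■■┠─────────────────────────┨
   ┃ Calcula┃■■■■■■┃██████                   ┃
   ┠────────┃■■■■■■┃█□@◎◎█                   ┃
   ┃        ┃■■■■■■┃█ ██ █                   ┃
   ┃┌───┬───┃■■■■■■┃█ █ □█                   ┃
   ┃│ 7 │ 8 ┃      ┃█◎□  █                   ┃
   ┃├───┼───┃      ┃██████                   ┃
   ┃│ 4 │ 5 ┃      ┃Moves: 0  0/3            ┃
   ┃├───┼───┃      ┗━━━━━━━━━━━━━━━━━━━━━━━━━┛
   ┃│ 1 │ 2 ┃                            ┃    
   ┃├───┼───┃                            ┃    
   ┃│ 0 │ . ┗━━━━━━━━━━━━━━━━━━━━━━━━━━━━┛    
   ┃└───┴───┴───┴───┘                ┃        


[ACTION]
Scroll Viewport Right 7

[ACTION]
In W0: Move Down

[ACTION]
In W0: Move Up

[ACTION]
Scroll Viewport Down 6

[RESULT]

   ┃ Calcula┃■■■■■■┃██████                   ┃
   ┠────────┃■■■■■■┃█□@◎◎█                   ┃
   ┃        ┃■■■■■■┃█ ██ █                   ┃
   ┃┌───┬───┃■■■■■■┃█ █ □█                   ┃
   ┃│ 7 │ 8 ┃      ┃█◎□  █                   ┃
   ┃├───┼───┃      ┃██████                   ┃
   ┃│ 4 │ 5 ┃      ┃Moves: 0  0/3            ┃
   ┃├───┼───┃      ┗━━━━━━━━━━━━━━━━━━━━━━━━━┛
   ┃│ 1 │ 2 ┃                            ┃    
   ┃├───┼───┃                            ┃    
   ┃│ 0 │ . ┗━━━━━━━━━━━━━━━━━━━━━━━━━━━━┛    
   ┃└───┴───┴───┴───┘                ┃        
   ┗━━━━━━━━━━━━━━━━━━━━━━━━━━━━━━━━━┛        
                                              
                                              


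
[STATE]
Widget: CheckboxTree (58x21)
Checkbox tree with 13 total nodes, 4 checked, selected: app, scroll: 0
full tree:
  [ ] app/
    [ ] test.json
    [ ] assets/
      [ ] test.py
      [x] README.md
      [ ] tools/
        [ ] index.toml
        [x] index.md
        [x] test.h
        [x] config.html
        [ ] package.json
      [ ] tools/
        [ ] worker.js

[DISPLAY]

>[-] app/                                                 
   [ ] test.json                                          
   [-] assets/                                            
     [ ] test.py                                          
     [x] README.md                                        
     [-] tools/                                           
       [ ] index.toml                                     
       [x] index.md                                       
       [x] test.h                                         
       [x] config.html                                    
       [ ] package.json                                   
     [ ] tools/                                           
       [ ] worker.js                                      
                                                          
                                                          
                                                          
                                                          
                                                          
                                                          
                                                          
                                                          


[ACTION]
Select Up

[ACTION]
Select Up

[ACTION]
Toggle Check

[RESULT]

>[x] app/                                                 
   [x] test.json                                          
   [x] assets/                                            
     [x] test.py                                          
     [x] README.md                                        
     [x] tools/                                           
       [x] index.toml                                     
       [x] index.md                                       
       [x] test.h                                         
       [x] config.html                                    
       [x] package.json                                   
     [x] tools/                                           
       [x] worker.js                                      
                                                          
                                                          
                                                          
                                                          
                                                          
                                                          
                                                          
                                                          


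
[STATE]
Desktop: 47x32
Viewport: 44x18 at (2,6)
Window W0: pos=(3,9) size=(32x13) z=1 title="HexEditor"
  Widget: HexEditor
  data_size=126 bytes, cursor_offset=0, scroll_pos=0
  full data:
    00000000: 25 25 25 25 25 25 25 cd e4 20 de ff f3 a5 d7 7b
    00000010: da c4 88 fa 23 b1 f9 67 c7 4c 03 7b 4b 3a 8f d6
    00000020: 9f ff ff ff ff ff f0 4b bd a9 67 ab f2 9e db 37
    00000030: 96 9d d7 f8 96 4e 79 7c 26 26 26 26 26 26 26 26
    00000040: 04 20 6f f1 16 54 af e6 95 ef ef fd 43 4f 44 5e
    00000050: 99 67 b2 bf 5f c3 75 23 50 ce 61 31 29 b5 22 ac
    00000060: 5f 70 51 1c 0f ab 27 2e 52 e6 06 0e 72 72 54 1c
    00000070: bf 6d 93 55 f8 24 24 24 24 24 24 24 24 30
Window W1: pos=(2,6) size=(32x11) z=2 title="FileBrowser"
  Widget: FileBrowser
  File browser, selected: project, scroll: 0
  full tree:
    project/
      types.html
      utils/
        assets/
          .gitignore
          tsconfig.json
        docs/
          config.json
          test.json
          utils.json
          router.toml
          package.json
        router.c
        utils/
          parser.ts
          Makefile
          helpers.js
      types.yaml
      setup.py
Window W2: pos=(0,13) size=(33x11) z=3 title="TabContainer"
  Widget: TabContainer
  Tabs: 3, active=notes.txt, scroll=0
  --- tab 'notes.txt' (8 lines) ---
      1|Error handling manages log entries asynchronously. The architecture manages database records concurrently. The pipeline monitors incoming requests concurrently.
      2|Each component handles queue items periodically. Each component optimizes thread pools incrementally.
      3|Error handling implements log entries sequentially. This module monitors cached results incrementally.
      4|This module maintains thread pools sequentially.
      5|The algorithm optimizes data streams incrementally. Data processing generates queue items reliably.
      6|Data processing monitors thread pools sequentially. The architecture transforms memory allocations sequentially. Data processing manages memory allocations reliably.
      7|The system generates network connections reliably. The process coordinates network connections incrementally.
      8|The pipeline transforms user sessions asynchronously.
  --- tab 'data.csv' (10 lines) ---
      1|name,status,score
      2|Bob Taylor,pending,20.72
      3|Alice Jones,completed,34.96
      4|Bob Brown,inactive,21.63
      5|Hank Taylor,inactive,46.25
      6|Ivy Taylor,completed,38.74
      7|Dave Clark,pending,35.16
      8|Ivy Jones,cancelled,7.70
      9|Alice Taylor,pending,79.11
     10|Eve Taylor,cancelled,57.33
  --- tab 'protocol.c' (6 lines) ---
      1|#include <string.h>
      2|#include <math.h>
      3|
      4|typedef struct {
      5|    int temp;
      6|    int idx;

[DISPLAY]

┏━━━━━━━━━━━━━━━━━━━━━━━━━━━━━━┓            
┃ FileBrowser                  ┃            
┠──────────────────────────────┨            
┃> [-] project/                ┃┓           
┃    types.html                ┃┃           
┃    [+] utils/                ┃┨           
┃    types.yaml                ┃┃           
━━━━━━━━━━━━━━━━━━━━━━━━━━━━━━┓┃┃           
TabContainer                  ┃┃┃           
──────────────────────────────┨┃┃           
notes.txt]│ data.csv │ protoco┃┛┃           
──────────────────────────────┃5┃           
rror handling manages log entr┃7┃           
ach component handles queue it┃4┃           
rror handling implements log e┃ ┃           
his module maintains thread po┃━┛           
he algorithm optimizes data st┃             
━━━━━━━━━━━━━━━━━━━━━━━━━━━━━━┛             


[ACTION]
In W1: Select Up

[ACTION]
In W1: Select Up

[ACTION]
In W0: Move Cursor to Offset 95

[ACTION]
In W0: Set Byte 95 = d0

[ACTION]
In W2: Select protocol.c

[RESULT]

┏━━━━━━━━━━━━━━━━━━━━━━━━━━━━━━┓            
┃ FileBrowser                  ┃            
┠──────────────────────────────┨            
┃> [-] project/                ┃┓           
┃    types.html                ┃┃           
┃    [+] utils/                ┃┨           
┃    types.yaml                ┃┃           
━━━━━━━━━━━━━━━━━━━━━━━━━━━━━━┓┃┃           
TabContainer                  ┃┃┃           
──────────────────────────────┨┃┃           
notes.txt │ data.csv │[protoco┃┛┃           
──────────────────────────────┃5┃           
include <string.h>            ┃7┃           
include <math.h>              ┃4┃           
                              ┃ ┃           
ypedef struct {               ┃━┛           
   int temp;                  ┃             
━━━━━━━━━━━━━━━━━━━━━━━━━━━━━━┛             


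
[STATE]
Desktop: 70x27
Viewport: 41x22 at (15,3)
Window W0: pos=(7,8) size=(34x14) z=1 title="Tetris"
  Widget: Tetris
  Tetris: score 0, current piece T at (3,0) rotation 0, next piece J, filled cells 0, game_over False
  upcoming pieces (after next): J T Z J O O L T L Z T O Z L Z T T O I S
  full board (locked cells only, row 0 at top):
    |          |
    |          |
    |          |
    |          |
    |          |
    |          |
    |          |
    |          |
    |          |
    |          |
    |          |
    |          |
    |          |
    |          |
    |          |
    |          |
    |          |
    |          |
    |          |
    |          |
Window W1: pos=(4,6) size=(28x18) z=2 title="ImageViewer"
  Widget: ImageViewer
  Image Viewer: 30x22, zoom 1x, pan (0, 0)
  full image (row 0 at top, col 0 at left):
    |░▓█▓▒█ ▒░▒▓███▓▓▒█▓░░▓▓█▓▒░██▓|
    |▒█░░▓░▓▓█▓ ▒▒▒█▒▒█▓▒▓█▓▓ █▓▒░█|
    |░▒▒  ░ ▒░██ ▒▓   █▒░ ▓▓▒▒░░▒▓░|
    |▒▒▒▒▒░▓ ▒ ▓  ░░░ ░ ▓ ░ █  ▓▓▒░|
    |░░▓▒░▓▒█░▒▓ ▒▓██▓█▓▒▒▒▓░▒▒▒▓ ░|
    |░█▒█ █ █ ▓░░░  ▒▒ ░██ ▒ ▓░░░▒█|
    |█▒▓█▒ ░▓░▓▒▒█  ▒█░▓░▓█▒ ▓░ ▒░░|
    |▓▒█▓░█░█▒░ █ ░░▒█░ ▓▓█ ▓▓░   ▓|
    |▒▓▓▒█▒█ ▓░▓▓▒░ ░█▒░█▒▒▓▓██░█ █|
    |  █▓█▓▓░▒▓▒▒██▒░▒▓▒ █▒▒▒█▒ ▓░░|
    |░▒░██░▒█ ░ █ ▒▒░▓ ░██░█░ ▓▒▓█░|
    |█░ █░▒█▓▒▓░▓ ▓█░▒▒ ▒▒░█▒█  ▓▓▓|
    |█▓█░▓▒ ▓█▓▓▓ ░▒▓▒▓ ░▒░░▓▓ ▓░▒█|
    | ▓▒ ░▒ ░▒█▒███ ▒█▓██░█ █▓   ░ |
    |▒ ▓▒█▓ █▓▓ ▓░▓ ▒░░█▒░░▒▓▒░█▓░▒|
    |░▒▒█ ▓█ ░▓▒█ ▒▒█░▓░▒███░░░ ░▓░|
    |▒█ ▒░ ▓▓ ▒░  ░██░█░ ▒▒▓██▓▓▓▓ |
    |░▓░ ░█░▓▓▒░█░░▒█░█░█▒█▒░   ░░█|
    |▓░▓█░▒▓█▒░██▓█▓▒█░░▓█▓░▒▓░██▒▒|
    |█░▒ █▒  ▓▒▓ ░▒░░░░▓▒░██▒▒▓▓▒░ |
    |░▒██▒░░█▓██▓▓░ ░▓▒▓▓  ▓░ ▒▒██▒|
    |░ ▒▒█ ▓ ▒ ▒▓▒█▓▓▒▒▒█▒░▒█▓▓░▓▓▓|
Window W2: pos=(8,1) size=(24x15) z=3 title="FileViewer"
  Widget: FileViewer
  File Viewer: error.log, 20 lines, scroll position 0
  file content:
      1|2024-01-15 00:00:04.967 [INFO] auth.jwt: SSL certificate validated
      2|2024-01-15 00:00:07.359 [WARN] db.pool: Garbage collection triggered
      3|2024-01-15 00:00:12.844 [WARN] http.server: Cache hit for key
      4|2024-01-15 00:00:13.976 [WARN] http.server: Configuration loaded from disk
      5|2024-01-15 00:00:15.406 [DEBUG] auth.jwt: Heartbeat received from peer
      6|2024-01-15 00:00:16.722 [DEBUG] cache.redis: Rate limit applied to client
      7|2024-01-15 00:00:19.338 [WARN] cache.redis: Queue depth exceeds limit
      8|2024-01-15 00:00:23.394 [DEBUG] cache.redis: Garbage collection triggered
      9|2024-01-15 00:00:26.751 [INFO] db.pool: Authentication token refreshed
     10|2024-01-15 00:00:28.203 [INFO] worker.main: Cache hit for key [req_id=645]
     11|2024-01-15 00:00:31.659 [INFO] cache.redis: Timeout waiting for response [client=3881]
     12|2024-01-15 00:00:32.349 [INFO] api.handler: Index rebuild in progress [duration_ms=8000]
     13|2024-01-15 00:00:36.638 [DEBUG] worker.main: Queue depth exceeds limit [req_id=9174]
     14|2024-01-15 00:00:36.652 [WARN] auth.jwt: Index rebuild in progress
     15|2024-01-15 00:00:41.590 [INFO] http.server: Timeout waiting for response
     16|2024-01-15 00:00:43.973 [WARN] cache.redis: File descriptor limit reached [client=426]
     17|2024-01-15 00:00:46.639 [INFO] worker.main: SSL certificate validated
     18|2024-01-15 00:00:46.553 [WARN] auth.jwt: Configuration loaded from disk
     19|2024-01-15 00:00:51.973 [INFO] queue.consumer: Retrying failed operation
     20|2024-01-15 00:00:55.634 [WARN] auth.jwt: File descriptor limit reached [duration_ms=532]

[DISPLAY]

────────────────┨                        
1-15 00:00:04.9▲┃                        
1-15 00:00:07.3█┃                        
1-15 00:00:12.8░┃                        
1-15 00:00:13.9░┃                        
1-15 00:00:15.4░┃━━━━━━━━┓               
1-15 00:00:16.7░┃        ┃               
1-15 00:00:19.3░┃────────┨               
1-15 00:00:23.3░┃        ┃               
1-15 00:00:26.7░┃        ┃               
1-15 00:00:28.2░┃        ┃               
1-15 00:00:31.6▼┃        ┃               
━━━━━━━━━━━━━━━━┛        ┃               
 █ ░░▒█░ ▓▓█ ▓▓░┃        ┃               
▓▓▒░ ░█▒░█▒▒▓▓██┃        ┃               
▒▒██▒░▒▓▒ █▒▒▒█▒┃        ┃               
 █ ▒▒░▓ ░██░█░ ▓┃        ┃               
░▓ ▓█░▒▒ ▒▒░█▒█ ┃        ┃               
▓▓ ░▒▓▒▓ ░▒░░▓▓ ┃━━━━━━━━┛               
▒███ ▒█▓██░█ █▓ ┃                        
━━━━━━━━━━━━━━━━┛                        
                                         


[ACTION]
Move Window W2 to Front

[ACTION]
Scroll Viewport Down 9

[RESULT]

1-15 00:00:07.3█┃                        
1-15 00:00:12.8░┃                        
1-15 00:00:13.9░┃                        
1-15 00:00:15.4░┃━━━━━━━━┓               
1-15 00:00:16.7░┃        ┃               
1-15 00:00:19.3░┃────────┨               
1-15 00:00:23.3░┃        ┃               
1-15 00:00:26.7░┃        ┃               
1-15 00:00:28.2░┃        ┃               
1-15 00:00:31.6▼┃        ┃               
━━━━━━━━━━━━━━━━┛        ┃               
 █ ░░▒█░ ▓▓█ ▓▓░┃        ┃               
▓▓▒░ ░█▒░█▒▒▓▓██┃        ┃               
▒▒██▒░▒▓▒ █▒▒▒█▒┃        ┃               
 █ ▒▒░▓ ░██░█░ ▓┃        ┃               
░▓ ▓█░▒▒ ▒▒░█▒█ ┃        ┃               
▓▓ ░▒▓▒▓ ░▒░░▓▓ ┃━━━━━━━━┛               
▒███ ▒█▓██░█ █▓ ┃                        
━━━━━━━━━━━━━━━━┛                        
                                         
                                         
                                         


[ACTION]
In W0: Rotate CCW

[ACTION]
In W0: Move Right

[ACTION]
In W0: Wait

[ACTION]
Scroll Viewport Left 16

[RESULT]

        ┃2024-01-15 00:00:07.3█┃         
    ┏━━━┃2024-01-15 00:00:12.8░┃         
    ┃ Im┃2024-01-15 00:00:13.9░┃         
    ┠───┃2024-01-15 00:00:15.4░┃━━━━━━━━┓
    ┃░▓█┃2024-01-15 00:00:16.7░┃        ┃
    ┃▒█░┃2024-01-15 00:00:19.3░┃────────┨
    ┃░▒▒┃2024-01-15 00:00:23.3░┃        ┃
    ┃▒▒▒┃2024-01-15 00:00:26.7░┃        ┃
    ┃░░▓┃2024-01-15 00:00:28.2░┃        ┃
    ┃░█▒┃2024-01-15 00:00:31.6▼┃        ┃
    ┃█▒▓┗━━━━━━━━━━━━━━━━━━━━━━┛        ┃
    ┃▓▒█▓░█░█▒░ █ ░░▒█░ ▓▓█ ▓▓░┃        ┃
    ┃▒▓▓▒█▒█ ▓░▓▓▒░ ░█▒░█▒▒▓▓██┃        ┃
    ┃  █▓█▓▓░▒▓▒▒██▒░▒▓▒ █▒▒▒█▒┃        ┃
    ┃░▒░██░▒█ ░ █ ▒▒░▓ ░██░█░ ▓┃        ┃
    ┃█░ █░▒█▓▒▓░▓ ▓█░▒▒ ▒▒░█▒█ ┃        ┃
    ┃█▓█░▓▒ ▓█▓▓▓ ░▒▓▒▓ ░▒░░▓▓ ┃━━━━━━━━┛
    ┃ ▓▒ ░▒ ░▒█▒███ ▒█▓██░█ █▓ ┃         
    ┗━━━━━━━━━━━━━━━━━━━━━━━━━━┛         
                                         
                                         
                                         


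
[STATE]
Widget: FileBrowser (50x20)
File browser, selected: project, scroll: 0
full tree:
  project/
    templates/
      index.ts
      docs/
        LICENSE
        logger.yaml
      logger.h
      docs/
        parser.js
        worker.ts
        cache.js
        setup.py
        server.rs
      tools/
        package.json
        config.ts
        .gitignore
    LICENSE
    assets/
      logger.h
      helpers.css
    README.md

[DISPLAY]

> [-] project/                                    
    [+] templates/                                
    LICENSE                                       
    [+] assets/                                   
    README.md                                     
                                                  
                                                  
                                                  
                                                  
                                                  
                                                  
                                                  
                                                  
                                                  
                                                  
                                                  
                                                  
                                                  
                                                  
                                                  


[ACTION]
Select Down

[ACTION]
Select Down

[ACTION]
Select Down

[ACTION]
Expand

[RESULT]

  [-] project/                                    
    [+] templates/                                
    LICENSE                                       
  > [-] assets/                                   
      logger.h                                    
      helpers.css                                 
    README.md                                     
                                                  
                                                  
                                                  
                                                  
                                                  
                                                  
                                                  
                                                  
                                                  
                                                  
                                                  
                                                  
                                                  


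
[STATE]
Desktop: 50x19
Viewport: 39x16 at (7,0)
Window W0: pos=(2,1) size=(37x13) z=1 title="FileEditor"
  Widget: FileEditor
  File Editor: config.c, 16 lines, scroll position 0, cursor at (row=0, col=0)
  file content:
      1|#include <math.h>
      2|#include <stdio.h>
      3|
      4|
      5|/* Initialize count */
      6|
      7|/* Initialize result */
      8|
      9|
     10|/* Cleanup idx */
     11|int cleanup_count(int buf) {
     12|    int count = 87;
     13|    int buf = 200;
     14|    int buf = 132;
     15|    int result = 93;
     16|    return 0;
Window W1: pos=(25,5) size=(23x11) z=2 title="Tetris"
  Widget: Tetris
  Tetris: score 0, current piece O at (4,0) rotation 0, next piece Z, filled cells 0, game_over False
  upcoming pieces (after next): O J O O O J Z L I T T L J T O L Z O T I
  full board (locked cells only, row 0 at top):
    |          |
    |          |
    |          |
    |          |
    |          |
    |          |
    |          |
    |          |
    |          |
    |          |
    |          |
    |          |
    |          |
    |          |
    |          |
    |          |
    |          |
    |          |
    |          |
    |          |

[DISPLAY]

                                       
━━━━━━━━━━━━━━━━━━━━━━━━━━━━━━━┓       
eEditor                        ┃       
───────────────────────────────┨       
lude <math.h>                 ▲┃       
lude <stdio.h>    ┏━━━━━━━━━━━━━━━━━━━━
                  ┃ Tetris             
                  ┠────────────────────
nitialize count */┃          │Next:    
                  ┃          │▓▓       
nitialize result *┃          │ ▓▓      
                  ┃          │         
                  ┃          │         
━━━━━━━━━━━━━━━━━━┃          │         
                  ┃          │Score:   
                  ┗━━━━━━━━━━━━━━━━━━━━


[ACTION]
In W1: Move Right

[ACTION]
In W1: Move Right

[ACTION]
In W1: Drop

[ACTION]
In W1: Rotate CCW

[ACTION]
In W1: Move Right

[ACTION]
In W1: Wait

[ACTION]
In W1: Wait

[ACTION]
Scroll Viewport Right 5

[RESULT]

                                       
━━━━━━━━━━━━━━━━━━━━━━━━━━━┓           
tor                        ┃           
───────────────────────────┨           
 <math.h>                 ▲┃           
 <stdio.h>    ┏━━━━━━━━━━━━━━━━━━━━━┓  
              ┃ Tetris              ┃  
              ┠─────────────────────┨  
alize count */┃          │Next:     ┃  
              ┃          │▓▓        ┃  
alize result *┃          │ ▓▓       ┃  
              ┃          │          ┃  
              ┃          │          ┃  
━━━━━━━━━━━━━━┃          │          ┃  
              ┃          │Score:    ┃  
              ┗━━━━━━━━━━━━━━━━━━━━━┛  


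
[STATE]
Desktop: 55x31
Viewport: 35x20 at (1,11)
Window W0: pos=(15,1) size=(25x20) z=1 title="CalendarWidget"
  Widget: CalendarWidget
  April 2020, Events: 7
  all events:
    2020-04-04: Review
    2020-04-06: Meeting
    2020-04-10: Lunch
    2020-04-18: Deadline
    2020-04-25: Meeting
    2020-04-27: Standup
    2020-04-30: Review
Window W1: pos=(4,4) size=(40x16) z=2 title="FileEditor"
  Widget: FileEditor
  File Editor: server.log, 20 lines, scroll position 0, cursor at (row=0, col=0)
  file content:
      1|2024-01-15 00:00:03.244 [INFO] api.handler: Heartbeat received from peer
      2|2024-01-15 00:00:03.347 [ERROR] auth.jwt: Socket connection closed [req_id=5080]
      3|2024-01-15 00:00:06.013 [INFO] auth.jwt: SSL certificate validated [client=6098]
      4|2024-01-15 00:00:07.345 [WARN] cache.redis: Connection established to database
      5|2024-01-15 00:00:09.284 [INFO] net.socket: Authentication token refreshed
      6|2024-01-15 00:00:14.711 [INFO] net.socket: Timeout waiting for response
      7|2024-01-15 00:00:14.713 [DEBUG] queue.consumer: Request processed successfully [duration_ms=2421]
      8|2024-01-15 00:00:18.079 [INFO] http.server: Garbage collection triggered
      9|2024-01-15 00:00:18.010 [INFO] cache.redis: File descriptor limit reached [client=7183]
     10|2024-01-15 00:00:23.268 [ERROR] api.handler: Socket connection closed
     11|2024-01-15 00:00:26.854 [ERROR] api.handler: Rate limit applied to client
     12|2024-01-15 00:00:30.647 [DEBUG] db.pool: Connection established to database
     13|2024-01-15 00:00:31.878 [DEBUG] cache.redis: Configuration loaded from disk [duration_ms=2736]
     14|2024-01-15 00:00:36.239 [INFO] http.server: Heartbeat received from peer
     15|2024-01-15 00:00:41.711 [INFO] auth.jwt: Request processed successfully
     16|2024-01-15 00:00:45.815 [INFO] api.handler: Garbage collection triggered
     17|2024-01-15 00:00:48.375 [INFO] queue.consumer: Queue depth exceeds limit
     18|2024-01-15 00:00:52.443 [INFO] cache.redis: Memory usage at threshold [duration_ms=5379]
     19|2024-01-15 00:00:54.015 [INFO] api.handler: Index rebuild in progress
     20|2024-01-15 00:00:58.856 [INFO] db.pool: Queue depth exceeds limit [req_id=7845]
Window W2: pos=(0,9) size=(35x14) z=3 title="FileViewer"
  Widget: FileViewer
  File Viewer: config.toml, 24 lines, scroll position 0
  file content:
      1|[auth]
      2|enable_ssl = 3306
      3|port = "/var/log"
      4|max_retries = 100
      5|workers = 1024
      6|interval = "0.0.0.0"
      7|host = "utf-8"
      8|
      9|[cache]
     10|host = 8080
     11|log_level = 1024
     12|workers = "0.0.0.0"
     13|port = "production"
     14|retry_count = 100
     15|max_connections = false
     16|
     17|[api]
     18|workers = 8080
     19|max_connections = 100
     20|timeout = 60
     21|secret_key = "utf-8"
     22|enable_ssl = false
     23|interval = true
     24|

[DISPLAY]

─────────────────────────────────┨ 
[auth]                          ▲┃ 
enable_ssl = 3306               █┃]
port = "/var/log"               ░┃ 
max_retries = 100               ░┃ 
workers = 1024                  ░┃]
interval = "0.0.0.0"            ░┃]
host = "utf-8"                  ░┃]
                                ░┃━
[cache]                         ░┃━
host = 8080                     ▼┃ 
━━━━━━━━━━━━━━━━━━━━━━━━━━━━━━━━━┛ 
                                   
                                   
                                   
                                   
                                   
                                   
                                   
                                   


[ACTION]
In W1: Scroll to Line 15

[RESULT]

─────────────────────────────────┨]
[auth]                          ▲┃ 
enable_ssl = 3306               █┃ 
port = "/var/log"               ░┃ 
max_retries = 100               ░┃ 
workers = 1024                  ░┃ 
interval = "0.0.0.0"            ░┃ 
host = "utf-8"                  ░┃ 
                                ░┃━
[cache]                         ░┃━
host = 8080                     ▼┃ 
━━━━━━━━━━━━━━━━━━━━━━━━━━━━━━━━━┛ 
                                   
                                   
                                   
                                   
                                   
                                   
                                   
                                   


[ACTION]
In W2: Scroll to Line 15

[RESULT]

─────────────────────────────────┨]
max_connections = false         ▲┃ 
                                ░┃ 
[api]                           ░┃ 
workers = 8080                  ░┃ 
max_connections = 100           ░┃ 
timeout = 60                    ░┃ 
secret_key = "utf-8"            ░┃ 
enable_ssl = false              ░┃━
interval = true                 █┃━
                                ▼┃ 
━━━━━━━━━━━━━━━━━━━━━━━━━━━━━━━━━┛ 
                                   
                                   
                                   
                                   
                                   
                                   
                                   
                                   


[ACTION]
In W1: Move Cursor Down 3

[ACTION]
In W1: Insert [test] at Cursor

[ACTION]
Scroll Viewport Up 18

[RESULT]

                                   
              ┏━━━━━━━━━━━━━━━━━━━━
              ┃ CalendarWidget     
              ┠────────────────────
   ┏━━━━━━━━━━━━━━━━━━━━━━━━━━━━━━━
   ┃ FileEditor                    
   ┠───────────────────────────────
   ┃2024-01-15 00:00:18.010 [INFO] 
   ┃2024-01-15 00:00:23.268 [ERROR]
━━━━━━━━━━━━━━━━━━━━━━━━━━━━━━━━━┓]
 FileViewer                      ┃]
─────────────────────────────────┨]
max_connections = false         ▲┃ 
                                ░┃ 
[api]                           ░┃ 
workers = 8080                  ░┃ 
max_connections = 100           ░┃ 
timeout = 60                    ░┃ 
secret_key = "utf-8"            ░┃ 
enable_ssl = false              ░┃━
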